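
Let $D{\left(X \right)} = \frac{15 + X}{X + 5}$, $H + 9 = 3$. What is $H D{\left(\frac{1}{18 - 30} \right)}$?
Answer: $- \frac{1074}{59} \approx -18.203$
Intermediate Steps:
$H = -6$ ($H = -9 + 3 = -6$)
$D{\left(X \right)} = \frac{15 + X}{5 + X}$
$H D{\left(\frac{1}{18 - 30} \right)} = - 6 \frac{15 + \frac{1}{18 - 30}}{5 + \frac{1}{18 - 30}} = - 6 \frac{15 + \frac{1}{-12}}{5 + \frac{1}{-12}} = - 6 \frac{15 - \frac{1}{12}}{5 - \frac{1}{12}} = - 6 \frac{1}{\frac{59}{12}} \cdot \frac{179}{12} = - 6 \cdot \frac{12}{59} \cdot \frac{179}{12} = \left(-6\right) \frac{179}{59} = - \frac{1074}{59}$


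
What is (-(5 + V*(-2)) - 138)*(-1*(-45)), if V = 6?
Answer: -5895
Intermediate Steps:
(-(5 + V*(-2)) - 138)*(-1*(-45)) = (-(5 + 6*(-2)) - 138)*(-1*(-45)) = (-(5 - 12) - 138)*45 = (-1*(-7) - 138)*45 = (7 - 138)*45 = -131*45 = -5895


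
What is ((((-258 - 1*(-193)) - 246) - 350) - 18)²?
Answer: 461041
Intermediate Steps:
((((-258 - 1*(-193)) - 246) - 350) - 18)² = ((((-258 + 193) - 246) - 350) - 18)² = (((-65 - 246) - 350) - 18)² = ((-311 - 350) - 18)² = (-661 - 18)² = (-679)² = 461041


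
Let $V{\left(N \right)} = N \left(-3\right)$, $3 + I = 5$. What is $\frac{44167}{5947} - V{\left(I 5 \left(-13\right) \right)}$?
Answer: $- \frac{2275163}{5947} \approx -382.57$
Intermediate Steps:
$I = 2$ ($I = -3 + 5 = 2$)
$V{\left(N \right)} = - 3 N$
$\frac{44167}{5947} - V{\left(I 5 \left(-13\right) \right)} = \frac{44167}{5947} - - 3 \cdot 2 \cdot 5 \left(-13\right) = 44167 \cdot \frac{1}{5947} - - 3 \cdot 10 \left(-13\right) = \frac{44167}{5947} - \left(-3\right) \left(-130\right) = \frac{44167}{5947} - 390 = - \frac{2275163}{5947}$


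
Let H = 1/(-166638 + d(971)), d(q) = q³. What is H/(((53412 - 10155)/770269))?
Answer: 770269/39594515156061 ≈ 1.9454e-8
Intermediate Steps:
H = 1/915331973 (H = 1/(-166638 + 971³) = 1/(-166638 + 915498611) = 1/915331973 ≈ 1.0925e-9)
H/(((53412 - 10155)/770269)) = 1/(915331973*(((53412 - 10155)/770269))) = 1/(915331973*((43257*(1/770269)))) = 1/(915331973*(43257/770269)) = (1/915331973)*(770269/43257) = 770269/39594515156061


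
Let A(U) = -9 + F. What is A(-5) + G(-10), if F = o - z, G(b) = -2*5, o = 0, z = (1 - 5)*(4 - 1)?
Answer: -7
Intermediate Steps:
z = -12 (z = -4*3 = -12)
G(b) = -10
F = 12 (F = 0 - 1*(-12) = 0 + 12 = 12)
A(U) = 3 (A(U) = -9 + 12 = 3)
A(-5) + G(-10) = 3 - 10 = -7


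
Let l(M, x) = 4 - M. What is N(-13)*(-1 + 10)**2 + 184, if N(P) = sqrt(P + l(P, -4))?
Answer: 346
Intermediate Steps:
N(P) = 2 (N(P) = sqrt(P + (4 - P)) = sqrt(4) = 2)
N(-13)*(-1 + 10)**2 + 184 = 2*(-1 + 10)**2 + 184 = 2*9**2 + 184 = 2*81 + 184 = 162 + 184 = 346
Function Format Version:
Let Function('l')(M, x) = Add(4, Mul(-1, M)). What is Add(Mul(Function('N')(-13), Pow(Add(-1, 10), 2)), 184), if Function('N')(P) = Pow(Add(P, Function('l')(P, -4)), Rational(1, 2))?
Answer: 346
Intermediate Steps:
Function('N')(P) = 2 (Function('N')(P) = Pow(Add(P, Add(4, Mul(-1, P))), Rational(1, 2)) = Pow(4, Rational(1, 2)) = 2)
Add(Mul(Function('N')(-13), Pow(Add(-1, 10), 2)), 184) = Add(Mul(2, Pow(Add(-1, 10), 2)), 184) = Add(Mul(2, Pow(9, 2)), 184) = Add(Mul(2, 81), 184) = Add(162, 184) = 346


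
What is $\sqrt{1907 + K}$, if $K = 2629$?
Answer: $18 \sqrt{14} \approx 67.35$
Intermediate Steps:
$\sqrt{1907 + K} = \sqrt{1907 + 2629} = \sqrt{4536} = 18 \sqrt{14}$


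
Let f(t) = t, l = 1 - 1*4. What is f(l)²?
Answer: 9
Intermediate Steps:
l = -3 (l = 1 - 4 = -3)
f(l)² = (-3)² = 9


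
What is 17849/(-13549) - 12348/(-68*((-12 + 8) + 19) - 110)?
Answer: 73566841/7655185 ≈ 9.6101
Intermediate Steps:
17849/(-13549) - 12348/(-68*((-12 + 8) + 19) - 110) = 17849*(-1/13549) - 12348/(-68*(-4 + 19) - 110) = -17849/13549 - 12348/(-68*15 - 110) = -17849/13549 - 12348/(-1020 - 110) = -17849/13549 - 12348/(-1130) = -17849/13549 - 12348*(-1/1130) = -17849/13549 + 6174/565 = 73566841/7655185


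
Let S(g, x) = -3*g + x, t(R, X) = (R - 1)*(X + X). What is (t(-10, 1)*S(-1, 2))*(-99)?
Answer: 10890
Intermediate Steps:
t(R, X) = 2*X*(-1 + R) (t(R, X) = (-1 + R)*(2*X) = 2*X*(-1 + R))
S(g, x) = x - 3*g
(t(-10, 1)*S(-1, 2))*(-99) = ((2*1*(-1 - 10))*(2 - 3*(-1)))*(-99) = ((2*1*(-11))*(2 + 3))*(-99) = -22*5*(-99) = -110*(-99) = 10890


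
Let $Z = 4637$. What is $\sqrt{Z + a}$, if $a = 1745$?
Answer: $\sqrt{6382} \approx 79.887$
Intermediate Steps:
$\sqrt{Z + a} = \sqrt{4637 + 1745} = \sqrt{6382}$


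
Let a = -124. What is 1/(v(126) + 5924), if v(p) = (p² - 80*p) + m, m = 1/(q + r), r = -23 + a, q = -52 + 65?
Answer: 134/1570479 ≈ 8.5324e-5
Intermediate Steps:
q = 13
r = -147 (r = -23 - 124 = -147)
m = -1/134 (m = 1/(13 - 147) = 1/(-134) = -1/134 ≈ -0.0074627)
v(p) = -1/134 + p² - 80*p (v(p) = (p² - 80*p) - 1/134 = -1/134 + p² - 80*p)
1/(v(126) + 5924) = 1/((-1/134 + 126² - 80*126) + 5924) = 1/((-1/134 + 15876 - 10080) + 5924) = 1/(776663/134 + 5924) = 1/(1570479/134) = 134/1570479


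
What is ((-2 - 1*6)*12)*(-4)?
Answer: 384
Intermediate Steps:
((-2 - 1*6)*12)*(-4) = ((-2 - 6)*12)*(-4) = -8*12*(-4) = -96*(-4) = 384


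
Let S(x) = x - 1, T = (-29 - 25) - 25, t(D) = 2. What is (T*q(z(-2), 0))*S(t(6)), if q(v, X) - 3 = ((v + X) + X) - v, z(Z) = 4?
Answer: -237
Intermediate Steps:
q(v, X) = 3 + 2*X (q(v, X) = 3 + (((v + X) + X) - v) = 3 + (((X + v) + X) - v) = 3 + ((v + 2*X) - v) = 3 + 2*X)
T = -79 (T = -54 - 25 = -79)
S(x) = -1 + x
(T*q(z(-2), 0))*S(t(6)) = (-79*(3 + 2*0))*(-1 + 2) = -79*(3 + 0)*1 = -79*3*1 = -237*1 = -237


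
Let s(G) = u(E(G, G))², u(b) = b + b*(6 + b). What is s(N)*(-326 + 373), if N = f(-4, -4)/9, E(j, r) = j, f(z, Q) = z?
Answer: 2617712/6561 ≈ 398.98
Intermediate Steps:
N = -4/9 ≈ -0.44444
s(G) = G²*(7 + G)² (s(G) = (G*(7 + G))² = G²*(7 + G)²)
s(N)*(-326 + 373) = ((-4/9)²*(7 - 4/9)²)*(-326 + 373) = (16*(59/9)²/81)*47 = ((16/81)*(3481/81))*47 = (55696/6561)*47 = 2617712/6561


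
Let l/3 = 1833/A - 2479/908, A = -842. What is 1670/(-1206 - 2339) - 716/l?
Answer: 192176463910/3989913807 ≈ 48.166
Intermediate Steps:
l = -5627523/382268 (l = 3*(1833/(-842) - 2479/908) = 3*(1833*(-1/842) - 2479*1/908) = 3*(-1833/842 - 2479/908) = 3*(-1875841/382268) = -5627523/382268 ≈ -14.721)
1670/(-1206 - 2339) - 716/l = 1670/(-1206 - 2339) - 716/(-5627523/382268) = 1670/(-3545) - 716*(-382268/5627523) = 1670*(-1/3545) + 273703888/5627523 = -334/709 + 273703888/5627523 = 192176463910/3989913807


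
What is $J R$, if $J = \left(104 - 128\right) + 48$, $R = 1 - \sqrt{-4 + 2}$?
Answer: $24 - 24 i \sqrt{2} \approx 24.0 - 33.941 i$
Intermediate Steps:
$R = 1 - i \sqrt{2}$ ($R = 1 - \sqrt{-2} = 1 - i \sqrt{2} \approx 1.0 - 1.4142 i$)
$J = 24$ ($J = -24 + 48 = 24$)
$J R = 24 \left(1 - i \sqrt{2}\right) = 24 - 24 i \sqrt{2}$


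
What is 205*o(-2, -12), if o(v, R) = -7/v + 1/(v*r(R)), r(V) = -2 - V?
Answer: 2829/4 ≈ 707.25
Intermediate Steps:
o(v, R) = -7/v + 1/(v*(-2 - R))
205*o(-2, -12) = 205*((-15 - 7*(-12))/((-2)*(2 - 12))) = 205*(-1/2*(-15 + 84)/(-10)) = 205*(-1/2*(-1/10)*69) = 205*(69/20) = 2829/4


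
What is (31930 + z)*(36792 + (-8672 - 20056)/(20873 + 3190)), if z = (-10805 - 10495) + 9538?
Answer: 5951557761408/8021 ≈ 7.4200e+8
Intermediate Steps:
z = -11762 (z = -21300 + 9538 = -11762)
(31930 + z)*(36792 + (-8672 - 20056)/(20873 + 3190)) = (31930 - 11762)*(36792 + (-8672 - 20056)/(20873 + 3190)) = 20168*(36792 - 28728/24063) = 20168*(36792 - 28728*1/24063) = 20168*(36792 - 9576/8021) = 20168*(295099056/8021) = 5951557761408/8021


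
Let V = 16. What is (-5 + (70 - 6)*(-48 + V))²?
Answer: 4214809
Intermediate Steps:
(-5 + (70 - 6)*(-48 + V))² = (-5 + (70 - 6)*(-48 + 16))² = (-5 + 64*(-32))² = (-5 - 2048)² = (-2053)² = 4214809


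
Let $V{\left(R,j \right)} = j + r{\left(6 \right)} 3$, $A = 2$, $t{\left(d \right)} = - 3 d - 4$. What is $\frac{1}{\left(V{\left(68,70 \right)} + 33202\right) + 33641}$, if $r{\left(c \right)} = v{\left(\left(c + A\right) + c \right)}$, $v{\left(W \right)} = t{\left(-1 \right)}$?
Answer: $\frac{1}{66910} \approx 1.4945 \cdot 10^{-5}$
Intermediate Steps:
$t{\left(d \right)} = -4 - 3 d$
$v{\left(W \right)} = -1$ ($v{\left(W \right)} = -4 - -3 = -4 + 3 = -1$)
$r{\left(c \right)} = -1$
$V{\left(R,j \right)} = -3 + j$ ($V{\left(R,j \right)} = j - 3 = -3 + j$)
$\frac{1}{\left(V{\left(68,70 \right)} + 33202\right) + 33641} = \frac{1}{\left(\left(-3 + 70\right) + 33202\right) + 33641} = \frac{1}{\left(67 + 33202\right) + 33641} = \frac{1}{33269 + 33641} = \frac{1}{66910}$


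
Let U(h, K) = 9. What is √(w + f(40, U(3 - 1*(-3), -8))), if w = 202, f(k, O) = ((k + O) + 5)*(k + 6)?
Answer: √2686 ≈ 51.827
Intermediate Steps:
f(k, O) = (6 + k)*(5 + O + k) (f(k, O) = ((O + k) + 5)*(6 + k) = (5 + O + k)*(6 + k) = (6 + k)*(5 + O + k))
√(w + f(40, U(3 - 1*(-3), -8))) = √(202 + (30 + 40² + 6*9 + 11*40 + 9*40)) = √(202 + (30 + 1600 + 54 + 440 + 360)) = √(202 + 2484) = √2686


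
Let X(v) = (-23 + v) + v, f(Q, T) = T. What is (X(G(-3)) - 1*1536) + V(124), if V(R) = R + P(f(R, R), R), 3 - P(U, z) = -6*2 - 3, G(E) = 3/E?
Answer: -1419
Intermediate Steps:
X(v) = -23 + 2*v
P(U, z) = 18 (P(U, z) = 3 - (-6*2 - 3) = 3 - (-2*6 - 3) = 3 - (-12 - 3) = 3 - 1*(-15) = 3 + 15 = 18)
V(R) = 18 + R (V(R) = R + 18 = 18 + R)
(X(G(-3)) - 1*1536) + V(124) = ((-23 + 2*(3/(-3))) - 1*1536) + (18 + 124) = ((-23 + 2*(3*(-⅓))) - 1536) + 142 = ((-23 + 2*(-1)) - 1536) + 142 = ((-23 - 2) - 1536) + 142 = (-25 - 1536) + 142 = -1561 + 142 = -1419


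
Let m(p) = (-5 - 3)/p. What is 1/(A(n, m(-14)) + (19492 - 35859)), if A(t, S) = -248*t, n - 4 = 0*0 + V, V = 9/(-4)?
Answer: -1/16801 ≈ -5.9520e-5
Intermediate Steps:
V = -9/4 (V = 9*(-¼) = -9/4 ≈ -2.2500)
n = 7/4 (n = 4 + (0*0 - 9/4) = 4 + (0 - 9/4) = 4 - 9/4 = 7/4 ≈ 1.7500)
m(p) = -8/p
1/(A(n, m(-14)) + (19492 - 35859)) = 1/(-248*7/4 + (19492 - 35859)) = 1/(-434 - 16367) = 1/(-16801) = -1/16801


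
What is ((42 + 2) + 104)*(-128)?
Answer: -18944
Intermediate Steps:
((42 + 2) + 104)*(-128) = (44 + 104)*(-128) = 148*(-128) = -18944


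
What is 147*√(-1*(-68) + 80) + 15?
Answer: 15 + 294*√37 ≈ 1803.3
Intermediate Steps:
147*√(-1*(-68) + 80) + 15 = 147*√(68 + 80) + 15 = 147*√148 + 15 = 147*(2*√37) + 15 = 294*√37 + 15 = 15 + 294*√37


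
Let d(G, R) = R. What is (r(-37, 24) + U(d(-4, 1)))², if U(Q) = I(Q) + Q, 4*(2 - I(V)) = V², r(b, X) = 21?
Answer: 9025/16 ≈ 564.06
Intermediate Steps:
I(V) = 2 - V²/4
U(Q) = 2 + Q - Q²/4 (U(Q) = (2 - Q²/4) + Q = 2 + Q - Q²/4)
(r(-37, 24) + U(d(-4, 1)))² = (21 + (2 + 1 - ¼*1²))² = (21 + (2 + 1 - ¼*1))² = (21 + (2 + 1 - ¼))² = (21 + 11/4)² = (95/4)² = 9025/16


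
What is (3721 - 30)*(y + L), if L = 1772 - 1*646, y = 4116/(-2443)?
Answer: 1448296726/349 ≈ 4.1498e+6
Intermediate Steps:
y = -588/349 (y = 4116*(-1/2443) = -588/349 ≈ -1.6848)
L = 1126 (L = 1772 - 646 = 1126)
(3721 - 30)*(y + L) = (3721 - 30)*(-588/349 + 1126) = 3691*(392386/349) = 1448296726/349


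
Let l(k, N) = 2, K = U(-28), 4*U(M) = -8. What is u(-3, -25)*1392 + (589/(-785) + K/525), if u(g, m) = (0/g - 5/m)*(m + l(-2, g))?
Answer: -527845919/82425 ≈ -6404.0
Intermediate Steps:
U(M) = -2 (U(M) = (¼)*(-8) = -2)
K = -2
u(g, m) = -5*(2 + m)/m (u(g, m) = (0/g - 5/m)*(m + 2) = (0 - 5/m)*(2 + m) = (-5/m)*(2 + m) = -5*(2 + m)/m)
u(-3, -25)*1392 + (589/(-785) + K/525) = (-5 - 10/(-25))*1392 + (589/(-785) - 2/525) = (-5 - 10*(-1/25))*1392 + (589*(-1/785) - 2*1/525) = (-5 + ⅖)*1392 + (-589/785 - 2/525) = -23/5*1392 - 62159/82425 = -32016/5 - 62159/82425 = -527845919/82425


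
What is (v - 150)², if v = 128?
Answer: 484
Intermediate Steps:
(v - 150)² = (128 - 150)² = (-22)² = 484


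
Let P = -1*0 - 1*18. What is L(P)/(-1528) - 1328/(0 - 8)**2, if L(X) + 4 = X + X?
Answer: -15833/764 ≈ -20.724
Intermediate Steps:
P = -18 (P = 0 - 18 = -18)
L(X) = -4 + 2*X (L(X) = -4 + (X + X) = -4 + 2*X)
L(P)/(-1528) - 1328/(0 - 8)**2 = (-4 + 2*(-18))/(-1528) - 1328/(0 - 8)**2 = (-4 - 36)*(-1/1528) - 1328/((-8)**2) = -40*(-1/1528) - 1328/64 = 5/191 - 1328*1/64 = 5/191 - 83/4 = -15833/764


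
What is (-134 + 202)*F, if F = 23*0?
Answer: 0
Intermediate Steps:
F = 0
(-134 + 202)*F = (-134 + 202)*0 = 68*0 = 0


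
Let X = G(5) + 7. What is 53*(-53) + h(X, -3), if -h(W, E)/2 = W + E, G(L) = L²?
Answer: -2867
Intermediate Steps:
X = 32 (X = 5² + 7 = 25 + 7 = 32)
h(W, E) = -2*E - 2*W (h(W, E) = -2*(W + E) = -2*(E + W) = -2*E - 2*W)
53*(-53) + h(X, -3) = 53*(-53) + (-2*(-3) - 2*32) = -2809 + (6 - 64) = -2809 - 58 = -2867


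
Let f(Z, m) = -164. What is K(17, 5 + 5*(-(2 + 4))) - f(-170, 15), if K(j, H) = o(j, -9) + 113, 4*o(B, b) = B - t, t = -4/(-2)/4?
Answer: 2249/8 ≈ 281.13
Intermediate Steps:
t = 1/2 (t = -4*(-1/2)*(1/4) = 2*(1/4) = 1/2 ≈ 0.50000)
o(B, b) = -1/8 + B/4 (o(B, b) = (B - 1*1/2)/4 = (B - 1/2)/4 = (-1/2 + B)/4 = -1/8 + B/4)
K(j, H) = 903/8 + j/4 (K(j, H) = (-1/8 + j/4) + 113 = 903/8 + j/4)
K(17, 5 + 5*(-(2 + 4))) - f(-170, 15) = (903/8 + (1/4)*17) - 1*(-164) = (903/8 + 17/4) + 164 = 937/8 + 164 = 2249/8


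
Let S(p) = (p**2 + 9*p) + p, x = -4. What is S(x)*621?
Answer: -14904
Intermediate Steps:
S(p) = p**2 + 10*p
S(x)*621 = -4*(10 - 4)*621 = -4*6*621 = -24*621 = -14904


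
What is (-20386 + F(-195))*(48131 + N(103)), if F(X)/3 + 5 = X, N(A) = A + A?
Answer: -1014400282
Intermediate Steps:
N(A) = 2*A
F(X) = -15 + 3*X
(-20386 + F(-195))*(48131 + N(103)) = (-20386 + (-15 + 3*(-195)))*(48131 + 2*103) = (-20386 + (-15 - 585))*(48131 + 206) = (-20386 - 600)*48337 = -20986*48337 = -1014400282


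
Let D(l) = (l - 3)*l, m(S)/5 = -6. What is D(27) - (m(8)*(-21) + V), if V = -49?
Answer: 67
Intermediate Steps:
m(S) = -30 (m(S) = 5*(-6) = -30)
D(l) = l*(-3 + l) (D(l) = (-3 + l)*l = l*(-3 + l))
D(27) - (m(8)*(-21) + V) = 27*(-3 + 27) - (-30*(-21) - 49) = 27*24 - (630 - 49) = 648 - 1*581 = 648 - 581 = 67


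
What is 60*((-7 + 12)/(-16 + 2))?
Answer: -150/7 ≈ -21.429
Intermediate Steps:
60*((-7 + 12)/(-16 + 2)) = 60*(5/(-14)) = 60*(5*(-1/14)) = 60*(-5/14) = -150/7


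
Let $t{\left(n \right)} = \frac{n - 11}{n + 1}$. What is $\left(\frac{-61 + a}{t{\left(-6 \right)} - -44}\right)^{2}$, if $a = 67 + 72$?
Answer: $\frac{16900}{6241} \approx 2.7079$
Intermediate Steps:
$a = 139$
$t{\left(n \right)} = \frac{-11 + n}{1 + n}$
$\left(\frac{-61 + a}{t{\left(-6 \right)} - -44}\right)^{2} = \left(\frac{-61 + 139}{\frac{-11 - 6}{1 - 6} - -44}\right)^{2} = \left(\frac{78}{\frac{1}{-5} \left(-17\right) + 44}\right)^{2} = \left(\frac{78}{\left(- \frac{1}{5}\right) \left(-17\right) + 44}\right)^{2} = \left(\frac{78}{\frac{17}{5} + 44}\right)^{2} = \left(\frac{78}{\frac{237}{5}}\right)^{2} = \left(78 \cdot \frac{5}{237}\right)^{2} = \left(\frac{130}{79}\right)^{2} = \frac{16900}{6241}$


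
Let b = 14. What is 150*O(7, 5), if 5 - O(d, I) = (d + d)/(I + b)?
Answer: 12150/19 ≈ 639.47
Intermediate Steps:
O(d, I) = 5 - 2*d/(14 + I) (O(d, I) = 5 - (d + d)/(I + 14) = 5 - 2*d/(14 + I))
150*O(7, 5) = 150*((70 - 2*7 + 5*5)/(14 + 5)) = 150*((70 - 14 + 25)/19) = 150*((1/19)*81) = 150*(81/19) = 12150/19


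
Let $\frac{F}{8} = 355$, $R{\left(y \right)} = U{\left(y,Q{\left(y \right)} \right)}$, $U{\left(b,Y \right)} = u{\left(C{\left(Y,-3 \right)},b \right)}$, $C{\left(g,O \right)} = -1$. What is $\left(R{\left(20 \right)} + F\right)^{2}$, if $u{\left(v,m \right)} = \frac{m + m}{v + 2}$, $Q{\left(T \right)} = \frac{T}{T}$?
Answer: $8294400$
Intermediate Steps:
$Q{\left(T \right)} = 1$
$u{\left(v,m \right)} = \frac{2 m}{2 + v}$
$U{\left(b,Y \right)} = 2 b$ ($U{\left(b,Y \right)} = \frac{2 b}{2 - 1} = \frac{2 b}{1} = 2 b 1 = 2 b$)
$R{\left(y \right)} = 2 y$
$F = 2840$ ($F = 8 \cdot 355 = 2840$)
$\left(R{\left(20 \right)} + F\right)^{2} = \left(2 \cdot 20 + 2840\right)^{2} = \left(40 + 2840\right)^{2} = 2880^{2} = 8294400$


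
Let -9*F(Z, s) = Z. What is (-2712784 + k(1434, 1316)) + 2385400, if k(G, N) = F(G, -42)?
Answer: -982630/3 ≈ -3.2754e+5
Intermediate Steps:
F(Z, s) = -Z/9
k(G, N) = -G/9
(-2712784 + k(1434, 1316)) + 2385400 = (-2712784 - ⅑*1434) + 2385400 = (-2712784 - 478/3) + 2385400 = -8138830/3 + 2385400 = -982630/3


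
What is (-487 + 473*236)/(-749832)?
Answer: -37047/249944 ≈ -0.14822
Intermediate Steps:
(-487 + 473*236)/(-749832) = (-487 + 111628)*(-1/749832) = 111141*(-1/749832) = -37047/249944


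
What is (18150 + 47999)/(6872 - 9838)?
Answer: -66149/2966 ≈ -22.302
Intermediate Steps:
(18150 + 47999)/(6872 - 9838) = 66149/(-2966) = 66149*(-1/2966) = -66149/2966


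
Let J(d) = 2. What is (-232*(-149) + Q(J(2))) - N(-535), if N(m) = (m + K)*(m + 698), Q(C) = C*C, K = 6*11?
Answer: 111019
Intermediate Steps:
K = 66
Q(C) = C²
N(m) = (66 + m)*(698 + m) (N(m) = (m + 66)*(m + 698) = (66 + m)*(698 + m))
(-232*(-149) + Q(J(2))) - N(-535) = (-232*(-149) + 2²) - (46068 + (-535)² + 764*(-535)) = (34568 + 4) - (46068 + 286225 - 408740) = 34572 - 1*(-76447) = 34572 + 76447 = 111019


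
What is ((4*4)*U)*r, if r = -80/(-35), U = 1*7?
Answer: 256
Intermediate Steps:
U = 7
r = 16/7 (r = -80*(-1/35) = 16/7 ≈ 2.2857)
((4*4)*U)*r = ((4*4)*7)*(16/7) = (16*7)*(16/7) = 112*(16/7) = 256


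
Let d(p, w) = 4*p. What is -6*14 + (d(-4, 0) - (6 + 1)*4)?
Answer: -128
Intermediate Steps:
-6*14 + (d(-4, 0) - (6 + 1)*4) = -6*14 + (4*(-4) - (6 + 1)*4) = -84 + (-16 - 7*4) = -84 + (-16 - 1*28) = -84 + (-16 - 28) = -84 - 44 = -128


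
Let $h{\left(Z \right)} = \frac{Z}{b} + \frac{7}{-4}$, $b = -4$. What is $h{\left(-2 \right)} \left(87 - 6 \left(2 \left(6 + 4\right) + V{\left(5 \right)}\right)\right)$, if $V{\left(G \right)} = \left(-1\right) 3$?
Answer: $\frac{75}{4} \approx 18.75$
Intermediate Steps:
$V{\left(G \right)} = -3$
$h{\left(Z \right)} = - \frac{7}{4} - \frac{Z}{4}$ ($h{\left(Z \right)} = \frac{Z}{-4} + \frac{7}{-4} = Z \left(- \frac{1}{4}\right) + 7 \left(- \frac{1}{4}\right) = - \frac{Z}{4} - \frac{7}{4} = - \frac{7}{4} - \frac{Z}{4}$)
$h{\left(-2 \right)} \left(87 - 6 \left(2 \left(6 + 4\right) + V{\left(5 \right)}\right)\right) = \left(- \frac{7}{4} - - \frac{1}{2}\right) \left(87 - 6 \left(2 \left(6 + 4\right) - 3\right)\right) = \left(- \frac{7}{4} + \frac{1}{2}\right) \left(87 - 6 \left(2 \cdot 10 - 3\right)\right) = - \frac{5 \left(87 - 6 \left(20 - 3\right)\right)}{4} = - \frac{5 \left(87 - 102\right)}{4} = \left(- \frac{5}{4}\right) \left(-15\right) = \frac{75}{4}$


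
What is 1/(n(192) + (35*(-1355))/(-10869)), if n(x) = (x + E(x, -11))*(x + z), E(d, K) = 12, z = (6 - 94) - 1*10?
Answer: 10869/208471369 ≈ 5.2137e-5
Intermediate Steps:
z = -98 (z = -88 - 10 = -98)
n(x) = (-98 + x)*(12 + x) (n(x) = (x + 12)*(x - 98) = (12 + x)*(-98 + x) = (-98 + x)*(12 + x))
1/(n(192) + (35*(-1355))/(-10869)) = 1/((-1176 + 192**2 - 86*192) + (35*(-1355))/(-10869)) = 1/((-1176 + 36864 - 16512) - 47425*(-1/10869)) = 1/(19176 + 47425/10869) = 1/(208471369/10869) = 10869/208471369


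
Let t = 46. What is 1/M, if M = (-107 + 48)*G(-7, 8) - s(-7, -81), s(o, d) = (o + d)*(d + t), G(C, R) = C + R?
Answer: -1/3139 ≈ -0.00031857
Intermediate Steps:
s(o, d) = (46 + d)*(d + o) (s(o, d) = (o + d)*(d + 46) = (d + o)*(46 + d) = (46 + d)*(d + o))
M = -3139 (M = (-107 + 48)*(-7 + 8) - ((-81)² + 46*(-81) + 46*(-7) - 81*(-7)) = -59*1 - (6561 - 3726 - 322 + 567) = -59 - 1*3080 = -59 - 3080 = -3139)
1/M = 1/(-3139) = -1/3139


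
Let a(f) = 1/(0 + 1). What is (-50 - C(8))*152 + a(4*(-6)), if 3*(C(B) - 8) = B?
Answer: -27661/3 ≈ -9220.3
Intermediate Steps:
a(f) = 1 (a(f) = 1/1 = 1)
C(B) = 8 + B/3
(-50 - C(8))*152 + a(4*(-6)) = (-50 - (8 + (1/3)*8))*152 + 1 = (-50 - (8 + 8/3))*152 + 1 = (-50 - 1*32/3)*152 + 1 = (-50 - 32/3)*152 + 1 = -182/3*152 + 1 = -27664/3 + 1 = -27661/3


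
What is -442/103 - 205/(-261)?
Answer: -94247/26883 ≈ -3.5058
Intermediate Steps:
-442/103 - 205/(-261) = -442*1/103 - 205*(-1/261) = -442/103 + 205/261 = -94247/26883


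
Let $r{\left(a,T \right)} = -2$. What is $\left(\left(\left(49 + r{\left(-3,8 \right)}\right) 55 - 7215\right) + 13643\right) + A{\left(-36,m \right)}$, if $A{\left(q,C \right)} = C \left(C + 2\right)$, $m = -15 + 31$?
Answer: $9301$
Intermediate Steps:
$m = 16$
$A{\left(q,C \right)} = C \left(2 + C\right)$
$\left(\left(\left(49 + r{\left(-3,8 \right)}\right) 55 - 7215\right) + 13643\right) + A{\left(-36,m \right)} = \left(\left(\left(49 - 2\right) 55 - 7215\right) + 13643\right) + 16 \left(2 + 16\right) = \left(\left(47 \cdot 55 - 7215\right) + 13643\right) + 16 \cdot 18 = \left(\left(2585 - 7215\right) + 13643\right) + 288 = \left(-4630 + 13643\right) + 288 = 9013 + 288 = 9301$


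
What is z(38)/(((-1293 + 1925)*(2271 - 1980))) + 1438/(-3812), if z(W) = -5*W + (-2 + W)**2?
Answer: -411787/1109292 ≈ -0.37122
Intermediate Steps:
z(W) = (-2 + W)**2 - 5*W
z(38)/(((-1293 + 1925)*(2271 - 1980))) + 1438/(-3812) = ((-2 + 38)**2 - 5*38)/(((-1293 + 1925)*(2271 - 1980))) + 1438/(-3812) = (36**2 - 190)/((632*291)) + 1438*(-1/3812) = (1296 - 190)/183912 - 719/1906 = 1106*(1/183912) - 719/1906 = 7/1164 - 719/1906 = -411787/1109292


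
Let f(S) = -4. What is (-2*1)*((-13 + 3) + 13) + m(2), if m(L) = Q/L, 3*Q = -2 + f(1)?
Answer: -7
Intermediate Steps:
Q = -2 (Q = (-2 - 4)/3 = (1/3)*(-6) = -2)
m(L) = -2/L
(-2*1)*((-13 + 3) + 13) + m(2) = (-2*1)*((-13 + 3) + 13) - 2/2 = -2*(-10 + 13) - 2*1/2 = -2*3 - 1 = -6 - 1 = -7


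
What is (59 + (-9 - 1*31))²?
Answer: 361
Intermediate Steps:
(59 + (-9 - 1*31))² = (59 + (-9 - 31))² = (59 - 40)² = 19² = 361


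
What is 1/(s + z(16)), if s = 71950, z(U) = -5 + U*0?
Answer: 1/71945 ≈ 1.3900e-5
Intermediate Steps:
z(U) = -5 (z(U) = -5 + 0 = -5)
1/(s + z(16)) = 1/(71950 - 5) = 1/71945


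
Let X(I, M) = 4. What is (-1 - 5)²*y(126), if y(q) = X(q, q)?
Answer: 144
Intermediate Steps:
y(q) = 4
(-1 - 5)²*y(126) = (-1 - 5)²*4 = (-6)²*4 = 36*4 = 144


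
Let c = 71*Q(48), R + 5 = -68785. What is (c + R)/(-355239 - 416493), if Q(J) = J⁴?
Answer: -62804791/128622 ≈ -488.29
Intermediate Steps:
R = -68790 (R = -5 - 68785 = -68790)
c = 376897536 (c = 71*48⁴ = 71*5308416 = 376897536)
(c + R)/(-355239 - 416493) = (376897536 - 68790)/(-355239 - 416493) = 376828746/(-771732) = 376828746*(-1/771732) = -62804791/128622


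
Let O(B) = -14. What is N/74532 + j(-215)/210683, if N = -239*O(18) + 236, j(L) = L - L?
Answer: 597/12422 ≈ 0.048060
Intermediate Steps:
j(L) = 0
N = 3582 (N = -239*(-14) + 236 = 3346 + 236 = 3582)
N/74532 + j(-215)/210683 = 3582/74532 + 0/210683 = 3582*(1/74532) + 0*(1/210683) = 597/12422 + 0 = 597/12422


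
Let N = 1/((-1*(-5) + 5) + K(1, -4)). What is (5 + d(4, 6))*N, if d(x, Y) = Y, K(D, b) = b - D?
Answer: 11/5 ≈ 2.2000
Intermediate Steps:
N = ⅕ (N = 1/((-1*(-5) + 5) + (-4 - 1*1)) = 1/((5 + 5) + (-4 - 1)) = 1/(10 - 5) = 1/5 = ⅕ ≈ 0.20000)
(5 + d(4, 6))*N = (5 + 6)*(⅕) = 11*(⅕) = 11/5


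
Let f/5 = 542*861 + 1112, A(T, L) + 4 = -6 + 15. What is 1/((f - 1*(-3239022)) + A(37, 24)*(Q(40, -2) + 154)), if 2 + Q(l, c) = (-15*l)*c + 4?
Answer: 1/5584672 ≈ 1.7906e-7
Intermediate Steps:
A(T, L) = 5 (A(T, L) = -4 + (-6 + 15) = -4 + 9 = 5)
Q(l, c) = 2 - 15*c*l (Q(l, c) = -2 + ((-15*l)*c + 4) = -2 + (-15*c*l + 4) = -2 + (4 - 15*c*l) = 2 - 15*c*l)
f = 2338870 (f = 5*(542*861 + 1112) = 5*(466662 + 1112) = 5*467774 = 2338870)
1/((f - 1*(-3239022)) + A(37, 24)*(Q(40, -2) + 154)) = 1/((2338870 - 1*(-3239022)) + 5*((2 - 15*(-2)*40) + 154)) = 1/((2338870 + 3239022) + 5*((2 + 1200) + 154)) = 1/(5577892 + 5*(1202 + 154)) = 1/(5577892 + 5*1356) = 1/(5577892 + 6780) = 1/5584672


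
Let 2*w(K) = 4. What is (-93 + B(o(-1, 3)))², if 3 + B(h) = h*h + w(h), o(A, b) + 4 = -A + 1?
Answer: 8100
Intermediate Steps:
o(A, b) = -3 - A (o(A, b) = -4 + (-A + 1) = -4 + (1 - A) = -3 - A)
w(K) = 2 (w(K) = (½)*4 = 2)
B(h) = -1 + h² (B(h) = -3 + (h*h + 2) = -3 + (h² + 2) = -3 + (2 + h²) = -1 + h²)
(-93 + B(o(-1, 3)))² = (-93 + (-1 + (-3 - 1*(-1))²))² = (-93 + (-1 + (-3 + 1)²))² = (-93 + (-1 + (-2)²))² = (-93 + (-1 + 4))² = (-93 + 3)² = (-90)² = 8100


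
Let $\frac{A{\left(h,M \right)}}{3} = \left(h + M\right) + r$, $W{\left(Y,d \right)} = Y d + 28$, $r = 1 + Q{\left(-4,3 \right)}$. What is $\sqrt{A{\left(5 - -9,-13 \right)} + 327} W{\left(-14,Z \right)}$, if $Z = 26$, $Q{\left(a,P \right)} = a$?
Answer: $- 336 \sqrt{321} \approx -6019.9$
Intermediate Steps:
$r = -3$ ($r = 1 - 4 = -3$)
$W{\left(Y,d \right)} = 28 + Y d$
$A{\left(h,M \right)} = -9 + 3 M + 3 h$ ($A{\left(h,M \right)} = 3 \left(\left(h + M\right) - 3\right) = 3 \left(\left(M + h\right) - 3\right) = 3 \left(-3 + M + h\right) = -9 + 3 M + 3 h$)
$\sqrt{A{\left(5 - -9,-13 \right)} + 327} W{\left(-14,Z \right)} = \sqrt{\left(-9 + 3 \left(-13\right) + 3 \left(5 - -9\right)\right) + 327} \left(28 - 364\right) = \sqrt{\left(-9 - 39 + 3 \left(5 + 9\right)\right) + 327} \left(28 - 364\right) = \sqrt{\left(-9 - 39 + 3 \cdot 14\right) + 327} \left(-336\right) = \sqrt{\left(-9 - 39 + 42\right) + 327} \left(-336\right) = \sqrt{-6 + 327} \left(-336\right) = \sqrt{321} \left(-336\right) = - 336 \sqrt{321}$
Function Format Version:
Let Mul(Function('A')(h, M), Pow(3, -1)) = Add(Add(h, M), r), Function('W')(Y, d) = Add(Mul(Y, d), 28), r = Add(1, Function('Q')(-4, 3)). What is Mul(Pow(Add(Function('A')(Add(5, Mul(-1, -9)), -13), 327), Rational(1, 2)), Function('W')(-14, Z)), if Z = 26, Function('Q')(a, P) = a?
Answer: Mul(-336, Pow(321, Rational(1, 2))) ≈ -6019.9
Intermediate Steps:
r = -3 (r = Add(1, -4) = -3)
Function('W')(Y, d) = Add(28, Mul(Y, d))
Function('A')(h, M) = Add(-9, Mul(3, M), Mul(3, h)) (Function('A')(h, M) = Mul(3, Add(Add(h, M), -3)) = Mul(3, Add(Add(M, h), -3)) = Mul(3, Add(-3, M, h)) = Add(-9, Mul(3, M), Mul(3, h)))
Mul(Pow(Add(Function('A')(Add(5, Mul(-1, -9)), -13), 327), Rational(1, 2)), Function('W')(-14, Z)) = Mul(Pow(Add(Add(-9, Mul(3, -13), Mul(3, Add(5, Mul(-1, -9)))), 327), Rational(1, 2)), Add(28, Mul(-14, 26))) = Mul(Pow(Add(Add(-9, -39, Mul(3, Add(5, 9))), 327), Rational(1, 2)), Add(28, -364)) = Mul(Pow(Add(Add(-9, -39, Mul(3, 14)), 327), Rational(1, 2)), -336) = Mul(Pow(Add(Add(-9, -39, 42), 327), Rational(1, 2)), -336) = Mul(Pow(Add(-6, 327), Rational(1, 2)), -336) = Mul(Pow(321, Rational(1, 2)), -336) = Mul(-336, Pow(321, Rational(1, 2)))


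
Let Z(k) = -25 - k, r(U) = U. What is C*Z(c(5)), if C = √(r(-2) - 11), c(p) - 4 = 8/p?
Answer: -153*I*√13/5 ≈ -110.33*I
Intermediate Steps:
c(p) = 4 + 8/p
C = I*√13 (C = √(-2 - 11) = √(-13) = I*√13 ≈ 3.6056*I)
C*Z(c(5)) = (I*√13)*(-25 - (4 + 8/5)) = (I*√13)*(-25 - 1*28/5) = (I*√13)*(-25 - 28/5) = (I*√13)*(-153/5) = -153*I*√13/5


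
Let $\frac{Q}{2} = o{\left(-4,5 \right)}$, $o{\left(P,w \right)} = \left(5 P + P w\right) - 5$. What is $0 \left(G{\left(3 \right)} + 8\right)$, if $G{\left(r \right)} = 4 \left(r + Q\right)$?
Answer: $0$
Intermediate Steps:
$o{\left(P,w \right)} = -5 + 5 P + P w$
$Q = -90$ ($Q = 2 \left(-5 + 5 \left(-4\right) - 20\right) = 2 \left(-5 - 20 - 20\right) = 2 \left(-45\right) = -90$)
$G{\left(r \right)} = -360 + 4 r$ ($G{\left(r \right)} = 4 \left(r - 90\right) = 4 \left(-90 + r\right) = -360 + 4 r$)
$0 \left(G{\left(3 \right)} + 8\right) = 0 \left(\left(-360 + 4 \cdot 3\right) + 8\right) = 0 \left(\left(-360 + 12\right) + 8\right) = 0 \left(-348 + 8\right) = 0 \left(-340\right) = 0$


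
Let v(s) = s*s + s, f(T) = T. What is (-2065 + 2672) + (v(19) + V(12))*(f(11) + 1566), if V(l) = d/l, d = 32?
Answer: 1812217/3 ≈ 6.0407e+5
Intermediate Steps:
V(l) = 32/l
v(s) = s + s² (v(s) = s² + s = s + s²)
(-2065 + 2672) + (v(19) + V(12))*(f(11) + 1566) = (-2065 + 2672) + (19*(1 + 19) + 32/12)*(11 + 1566) = 607 + (19*20 + 32*(1/12))*1577 = 607 + (380 + 8/3)*1577 = 607 + (1148/3)*1577 = 607 + 1810396/3 = 1812217/3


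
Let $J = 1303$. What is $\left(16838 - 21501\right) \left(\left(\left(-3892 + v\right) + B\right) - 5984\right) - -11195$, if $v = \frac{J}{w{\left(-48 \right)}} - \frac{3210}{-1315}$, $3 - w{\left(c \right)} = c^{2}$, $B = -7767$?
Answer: $\frac{49787826221513}{605163} \approx 8.2272 \cdot 10^{7}$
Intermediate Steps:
$w{\left(c \right)} = 3 - c^{2}$
$v = \frac{1134553}{605163}$ ($v = \frac{1303}{3 - \left(-48\right)^{2}} - \frac{3210}{-1315} = \frac{1303}{3 - 2304} - - \frac{642}{263} = \frac{1303}{3 - 2304} + \frac{642}{263} = \frac{1303}{-2301} + \frac{642}{263} = 1303 \left(- \frac{1}{2301}\right) + \frac{642}{263} = - \frac{1303}{2301} + \frac{642}{263} = \frac{1134553}{605163} \approx 1.8748$)
$\left(16838 - 21501\right) \left(\left(\left(-3892 + v\right) + B\right) - 5984\right) - -11195 = \left(16838 - 21501\right) \left(\left(\left(-3892 + \frac{1134553}{605163}\right) - 7767\right) - 5984\right) - -11195 = - 4663 \left(\left(- \frac{2354159843}{605163} - 7767\right) - 5984\right) + 11195 = - 4663 \left(- \frac{7054460864}{605163} - 5984\right) + 11195 = \left(-4663\right) \left(- \frac{10675756256}{605163}\right) + 11195 = \frac{49781051421728}{605163} + 11195 = \frac{49787826221513}{605163}$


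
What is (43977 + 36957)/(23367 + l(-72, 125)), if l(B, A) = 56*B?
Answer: 26978/6445 ≈ 4.1859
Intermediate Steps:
(43977 + 36957)/(23367 + l(-72, 125)) = (43977 + 36957)/(23367 + 56*(-72)) = 80934/(23367 - 4032) = 80934/19335 = 80934*(1/19335) = 26978/6445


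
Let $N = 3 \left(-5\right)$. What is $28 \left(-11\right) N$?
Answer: $4620$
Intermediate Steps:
$N = -15$
$28 \left(-11\right) N = 28 \left(-11\right) \left(-15\right) = \left(-308\right) \left(-15\right) = 4620$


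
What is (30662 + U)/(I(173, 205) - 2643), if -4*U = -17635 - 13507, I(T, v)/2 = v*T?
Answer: 76895/136574 ≈ 0.56303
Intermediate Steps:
I(T, v) = 2*T*v (I(T, v) = 2*(v*T) = 2*(T*v) = 2*T*v)
U = 15571/2 (U = -(-17635 - 13507)/4 = -1/4*(-31142) = 15571/2 ≈ 7785.5)
(30662 + U)/(I(173, 205) - 2643) = (30662 + 15571/2)/(2*173*205 - 2643) = 76895/(2*(70930 - 2643)) = (76895/2)/68287 = (76895/2)*(1/68287) = 76895/136574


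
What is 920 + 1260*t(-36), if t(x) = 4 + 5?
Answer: 12260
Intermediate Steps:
t(x) = 9
920 + 1260*t(-36) = 920 + 1260*9 = 920 + 11340 = 12260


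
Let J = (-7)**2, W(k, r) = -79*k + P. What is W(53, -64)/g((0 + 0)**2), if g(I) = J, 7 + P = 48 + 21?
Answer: -4125/49 ≈ -84.184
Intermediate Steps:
P = 62 (P = -7 + (48 + 21) = -7 + 69 = 62)
W(k, r) = 62 - 79*k (W(k, r) = -79*k + 62 = 62 - 79*k)
J = 49
g(I) = 49
W(53, -64)/g((0 + 0)**2) = (62 - 79*53)/49 = (62 - 4187)*(1/49) = -4125*1/49 = -4125/49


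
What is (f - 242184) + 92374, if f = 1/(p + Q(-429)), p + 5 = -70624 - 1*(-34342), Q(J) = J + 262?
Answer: -5461173741/36454 ≈ -1.4981e+5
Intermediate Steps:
Q(J) = 262 + J
p = -36287 (p = -5 + (-70624 - 1*(-34342)) = -5 + (-70624 + 34342) = -5 - 36282 = -36287)
f = -1/36454 (f = 1/(-36287 + (262 - 429)) = 1/(-36287 - 167) = 1/(-36454) = -1/36454 ≈ -2.7432e-5)
(f - 242184) + 92374 = (-1/36454 - 242184) + 92374 = -8828575537/36454 + 92374 = -5461173741/36454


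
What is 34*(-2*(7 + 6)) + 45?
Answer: -839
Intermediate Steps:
34*(-2*(7 + 6)) + 45 = 34*(-2*13) + 45 = 34*(-26) + 45 = -884 + 45 = -839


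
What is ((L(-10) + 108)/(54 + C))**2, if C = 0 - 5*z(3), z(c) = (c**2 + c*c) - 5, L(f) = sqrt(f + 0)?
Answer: (108 + I*sqrt(10))**2/121 ≈ 96.314 + 5.6451*I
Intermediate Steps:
L(f) = sqrt(f)
z(c) = -5 + 2*c**2 (z(c) = (c**2 + c**2) - 5 = 2*c**2 - 5 = -5 + 2*c**2)
C = -65 (C = 0 - 5*(-5 + 2*3**2) = 0 - 5*(-5 + 2*9) = 0 - 5*(-5 + 18) = 0 - 5*13 = 0 - 65 = -65)
((L(-10) + 108)/(54 + C))**2 = ((sqrt(-10) + 108)/(54 - 65))**2 = ((I*sqrt(10) + 108)/(-11))**2 = ((108 + I*sqrt(10))*(-1/11))**2 = (-108/11 - I*sqrt(10)/11)**2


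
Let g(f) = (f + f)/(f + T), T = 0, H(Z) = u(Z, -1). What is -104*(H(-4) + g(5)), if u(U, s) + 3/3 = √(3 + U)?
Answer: -104 - 104*I ≈ -104.0 - 104.0*I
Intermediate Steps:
u(U, s) = -1 + √(3 + U)
H(Z) = -1 + √(3 + Z)
g(f) = 2 (g(f) = (f + f)/(f + 0) = (2*f)/f = 2)
-104*(H(-4) + g(5)) = -104*((-1 + √(3 - 4)) + 2) = -104*((-1 + √(-1)) + 2) = -104*((-1 + I) + 2) = -104*(1 + I) = -104 - 104*I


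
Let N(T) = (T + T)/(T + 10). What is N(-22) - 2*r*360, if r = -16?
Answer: 34571/3 ≈ 11524.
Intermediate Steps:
N(T) = 2*T/(10 + T) (N(T) = (2*T)/(10 + T) = 2*T/(10 + T))
N(-22) - 2*r*360 = 2*(-22)/(10 - 22) - 2*(-16)*360 = 2*(-22)/(-12) + 32*360 = 2*(-22)*(-1/12) + 11520 = 11/3 + 11520 = 34571/3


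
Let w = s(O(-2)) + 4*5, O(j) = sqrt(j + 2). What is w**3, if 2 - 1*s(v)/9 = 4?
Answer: 8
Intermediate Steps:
O(j) = sqrt(2 + j)
s(v) = -18 (s(v) = 18 - 9*4 = 18 - 36 = -18)
w = 2 (w = -18 + 4*5 = -18 + 20 = 2)
w**3 = 2**3 = 8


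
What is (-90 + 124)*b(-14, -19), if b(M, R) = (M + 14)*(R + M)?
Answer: 0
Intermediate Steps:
b(M, R) = (14 + M)*(M + R)
(-90 + 124)*b(-14, -19) = (-90 + 124)*((-14)**2 + 14*(-14) + 14*(-19) - 14*(-19)) = 34*(196 - 196 - 266 + 266) = 34*0 = 0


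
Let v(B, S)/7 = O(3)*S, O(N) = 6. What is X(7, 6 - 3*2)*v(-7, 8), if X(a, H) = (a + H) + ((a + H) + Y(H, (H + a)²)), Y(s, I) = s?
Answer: 4704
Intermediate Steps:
v(B, S) = 42*S (v(B, S) = 7*(6*S) = 42*S)
X(a, H) = 2*a + 3*H (X(a, H) = (a + H) + ((a + H) + H) = (H + a) + ((H + a) + H) = (H + a) + (a + 2*H) = 2*a + 3*H)
X(7, 6 - 3*2)*v(-7, 8) = (2*7 + 3*(6 - 3*2))*(42*8) = (14 + 3*(6 - 6))*336 = (14 + 3*0)*336 = (14 + 0)*336 = 14*336 = 4704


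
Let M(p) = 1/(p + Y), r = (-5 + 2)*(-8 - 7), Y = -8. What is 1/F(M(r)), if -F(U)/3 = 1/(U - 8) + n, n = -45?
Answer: 295/39936 ≈ 0.0073868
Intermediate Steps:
r = 45 (r = -3*(-15) = 45)
M(p) = 1/(-8 + p) (M(p) = 1/(p - 8) = 1/(-8 + p))
F(U) = 135 - 3/(-8 + U) (F(U) = -3*(1/(U - 8) - 45) = -3*(1/(-8 + U) - 45) = -3*(-45 + 1/(-8 + U)) = 135 - 3/(-8 + U))
1/F(M(r)) = 1/(3*(-361 + 45/(-8 + 45))/(-8 + 1/(-8 + 45))) = 1/(3*(-361 + 45/37)/(-8 + 1/37)) = 1/(3*(-361 + 45*(1/37))/(-8 + 1/37)) = 1/(3*(-361 + 45/37)/(-295/37)) = 1/(3*(-37/295)*(-13312/37)) = 1/(39936/295) = 295/39936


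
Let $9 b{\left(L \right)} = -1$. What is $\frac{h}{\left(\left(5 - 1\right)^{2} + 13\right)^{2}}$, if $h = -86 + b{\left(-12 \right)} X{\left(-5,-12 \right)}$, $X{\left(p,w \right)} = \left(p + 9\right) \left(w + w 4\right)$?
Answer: $- \frac{178}{2523} \approx -0.070551$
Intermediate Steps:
$X{\left(p,w \right)} = 5 w \left(9 + p\right)$ ($X{\left(p,w \right)} = \left(9 + p\right) \left(w + 4 w\right) = \left(9 + p\right) 5 w = 5 w \left(9 + p\right)$)
$b{\left(L \right)} = - \frac{1}{9}$ ($b{\left(L \right)} = \frac{1}{9} \left(-1\right) = - \frac{1}{9}$)
$h = - \frac{178}{3}$ ($h = -86 - \frac{5 \left(-12\right) \left(9 - 5\right)}{9} = -86 - \frac{5 \left(-12\right) 4}{9} = -86 - - \frac{80}{3} = -86 + \frac{80}{3} = - \frac{178}{3} \approx -59.333$)
$\frac{h}{\left(\left(5 - 1\right)^{2} + 13\right)^{2}} = - \frac{178}{3 \left(\left(5 - 1\right)^{2} + 13\right)^{2}} = - \frac{178}{3 \left(4^{2} + 13\right)^{2}} = - \frac{178}{3 \left(16 + 13\right)^{2}} = - \frac{178}{3 \cdot 29^{2}} = - \frac{178}{3 \cdot 841} = \left(- \frac{178}{3}\right) \frac{1}{841} = - \frac{178}{2523}$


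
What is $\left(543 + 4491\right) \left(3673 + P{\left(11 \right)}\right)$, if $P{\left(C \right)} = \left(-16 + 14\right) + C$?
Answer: $18535188$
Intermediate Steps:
$P{\left(C \right)} = -2 + C$
$\left(543 + 4491\right) \left(3673 + P{\left(11 \right)}\right) = \left(543 + 4491\right) \left(3673 + \left(-2 + 11\right)\right) = 5034 \left(3673 + 9\right) = 5034 \cdot 3682 = 18535188$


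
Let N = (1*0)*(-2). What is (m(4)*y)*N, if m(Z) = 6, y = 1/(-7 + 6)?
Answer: 0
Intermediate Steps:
y = -1 (y = 1/(-1) = -1)
N = 0 (N = 0*(-2) = 0)
(m(4)*y)*N = (6*(-1))*0 = -6*0 = 0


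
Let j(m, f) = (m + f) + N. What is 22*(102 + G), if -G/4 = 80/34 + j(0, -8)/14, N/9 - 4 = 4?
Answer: 194524/119 ≈ 1634.7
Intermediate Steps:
N = 72 (N = 36 + 9*4 = 36 + 36 = 72)
j(m, f) = 72 + f + m (j(m, f) = (m + f) + 72 = (f + m) + 72 = 72 + f + m)
G = -3296/119 (G = -4*(80/34 + (72 - 8 + 0)/14) = -4*(80*(1/34) + 64*(1/14)) = -4*(40/17 + 32/7) = -4*824/119 = -3296/119 ≈ -27.697)
22*(102 + G) = 22*(102 - 3296/119) = 22*(8842/119) = 194524/119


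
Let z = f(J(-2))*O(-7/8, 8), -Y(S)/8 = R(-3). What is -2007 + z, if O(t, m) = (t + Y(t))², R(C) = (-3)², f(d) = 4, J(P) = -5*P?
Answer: 307777/16 ≈ 19236.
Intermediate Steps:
R(C) = 9
Y(S) = -72 (Y(S) = -8*9 = -72)
O(t, m) = (-72 + t)² (O(t, m) = (t - 72)² = (-72 + t)²)
z = 339889/16 (z = 4*(-72 - 7/8)² = 4*(-583/8)² = 4*(339889/64) = 339889/16 ≈ 21243.)
-2007 + z = -2007 + 339889/16 = 307777/16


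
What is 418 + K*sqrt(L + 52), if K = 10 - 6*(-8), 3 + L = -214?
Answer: 418 + 58*I*sqrt(165) ≈ 418.0 + 745.02*I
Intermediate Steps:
L = -217 (L = -3 - 214 = -217)
K = 58 (K = 10 + 48 = 58)
418 + K*sqrt(L + 52) = 418 + 58*sqrt(-217 + 52) = 418 + 58*sqrt(-165) = 418 + 58*(I*sqrt(165)) = 418 + 58*I*sqrt(165)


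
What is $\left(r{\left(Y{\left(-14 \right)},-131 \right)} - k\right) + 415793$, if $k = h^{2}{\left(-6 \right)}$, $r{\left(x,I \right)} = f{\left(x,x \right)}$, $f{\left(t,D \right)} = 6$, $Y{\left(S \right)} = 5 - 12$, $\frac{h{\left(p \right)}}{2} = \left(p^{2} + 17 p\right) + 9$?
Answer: $402803$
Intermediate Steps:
$h{\left(p \right)} = 18 + 2 p^{2} + 34 p$ ($h{\left(p \right)} = 2 \left(\left(p^{2} + 17 p\right) + 9\right) = 2 \left(9 + p^{2} + 17 p\right) = 18 + 2 p^{2} + 34 p$)
$Y{\left(S \right)} = -7$ ($Y{\left(S \right)} = 5 - 12 = -7$)
$r{\left(x,I \right)} = 6$
$k = 12996$ ($k = \left(18 + 2 \left(-6\right)^{2} + 34 \left(-6\right)\right)^{2} = \left(18 + 2 \cdot 36 - 204\right)^{2} = \left(18 + 72 - 204\right)^{2} = \left(-114\right)^{2} = 12996$)
$\left(r{\left(Y{\left(-14 \right)},-131 \right)} - k\right) + 415793 = \left(6 - 12996\right) + 415793 = -12990 + 415793 = 402803$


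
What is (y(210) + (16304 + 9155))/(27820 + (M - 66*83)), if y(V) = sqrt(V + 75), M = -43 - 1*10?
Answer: 25459/22289 + sqrt(285)/22289 ≈ 1.1430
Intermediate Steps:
M = -53 (M = -43 - 10 = -53)
y(V) = sqrt(75 + V)
(y(210) + (16304 + 9155))/(27820 + (M - 66*83)) = (sqrt(75 + 210) + (16304 + 9155))/(27820 + (-53 - 66*83)) = (sqrt(285) + 25459)/(27820 + (-53 - 5478)) = (25459 + sqrt(285))/(27820 - 5531) = (25459 + sqrt(285))/22289 = (25459 + sqrt(285))*(1/22289) = 25459/22289 + sqrt(285)/22289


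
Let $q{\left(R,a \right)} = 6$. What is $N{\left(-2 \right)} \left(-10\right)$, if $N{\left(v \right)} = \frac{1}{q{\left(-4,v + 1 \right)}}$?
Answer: $- \frac{5}{3} \approx -1.6667$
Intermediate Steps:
$N{\left(v \right)} = \frac{1}{6}$
$N{\left(-2 \right)} \left(-10\right) = \frac{1}{6} \left(-10\right) = - \frac{5}{3}$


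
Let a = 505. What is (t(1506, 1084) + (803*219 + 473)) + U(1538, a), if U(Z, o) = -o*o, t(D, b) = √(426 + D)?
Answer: -78695 + 2*√483 ≈ -78651.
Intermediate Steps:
U(Z, o) = -o²
(t(1506, 1084) + (803*219 + 473)) + U(1538, a) = (√(426 + 1506) + (803*219 + 473)) - 1*505² = (√1932 + (175857 + 473)) - 1*255025 = (2*√483 + 176330) - 255025 = (176330 + 2*√483) - 255025 = -78695 + 2*√483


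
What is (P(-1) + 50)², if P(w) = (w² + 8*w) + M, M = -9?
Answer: 1156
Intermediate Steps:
P(w) = -9 + w² + 8*w (P(w) = (w² + 8*w) - 9 = -9 + w² + 8*w)
(P(-1) + 50)² = ((-9 + (-1)² + 8*(-1)) + 50)² = ((-9 + 1 - 8) + 50)² = (-16 + 50)² = 34² = 1156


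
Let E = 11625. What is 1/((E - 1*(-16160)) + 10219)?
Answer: 1/38004 ≈ 2.6313e-5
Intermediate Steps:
1/((E - 1*(-16160)) + 10219) = 1/((11625 - 1*(-16160)) + 10219) = 1/((11625 + 16160) + 10219) = 1/(27785 + 10219) = 1/38004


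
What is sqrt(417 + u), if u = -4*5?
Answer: sqrt(397) ≈ 19.925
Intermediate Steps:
u = -20
sqrt(417 + u) = sqrt(417 - 20) = sqrt(397)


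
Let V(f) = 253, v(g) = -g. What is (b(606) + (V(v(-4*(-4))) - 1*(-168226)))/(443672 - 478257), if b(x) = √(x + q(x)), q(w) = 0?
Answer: -168479/34585 - √606/34585 ≈ -4.8722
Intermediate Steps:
b(x) = √x (b(x) = √(x + 0) = √x)
(b(606) + (V(v(-4*(-4))) - 1*(-168226)))/(443672 - 478257) = (√606 + (253 - 1*(-168226)))/(443672 - 478257) = (√606 + (253 + 168226))/(-34585) = (√606 + 168479)*(-1/34585) = (168479 + √606)*(-1/34585) = -168479/34585 - √606/34585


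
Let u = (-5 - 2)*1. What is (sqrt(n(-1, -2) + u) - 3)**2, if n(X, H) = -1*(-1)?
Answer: (3 - I*sqrt(6))**2 ≈ 3.0 - 14.697*I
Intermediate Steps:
n(X, H) = 1
u = -7 (u = -7*1 = -7)
(sqrt(n(-1, -2) + u) - 3)**2 = (sqrt(1 - 7) - 3)**2 = (sqrt(-6) - 3)**2 = (I*sqrt(6) - 3)**2 = (-3 + I*sqrt(6))**2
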